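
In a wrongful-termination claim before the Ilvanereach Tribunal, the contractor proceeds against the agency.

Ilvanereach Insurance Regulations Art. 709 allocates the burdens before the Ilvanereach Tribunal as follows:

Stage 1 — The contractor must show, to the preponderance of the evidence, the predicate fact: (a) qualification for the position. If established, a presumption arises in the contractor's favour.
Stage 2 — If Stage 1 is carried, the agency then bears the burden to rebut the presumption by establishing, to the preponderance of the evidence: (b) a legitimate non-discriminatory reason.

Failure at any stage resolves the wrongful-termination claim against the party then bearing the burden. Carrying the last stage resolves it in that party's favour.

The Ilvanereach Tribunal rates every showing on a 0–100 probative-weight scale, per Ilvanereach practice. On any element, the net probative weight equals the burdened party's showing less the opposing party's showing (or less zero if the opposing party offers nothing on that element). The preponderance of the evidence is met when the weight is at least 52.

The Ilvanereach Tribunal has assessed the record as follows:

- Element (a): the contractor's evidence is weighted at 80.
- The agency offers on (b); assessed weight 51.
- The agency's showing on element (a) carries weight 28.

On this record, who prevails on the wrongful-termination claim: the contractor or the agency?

Stage 1 (contractor, the preponderance of the evidence, weight is at least 52): (a) net 80−28=52 ≥ 52 — meets.
  Stage 1 carried; the burden shifts to the agency.
Stage 2 (agency, the preponderance of the evidence, weight is at least 52): (b) 51 < 52 — fails.
  Not every element is met, so the agency fails to carry Stage 2.
The analysis ends at Stage 2; the contractor prevails.

contractor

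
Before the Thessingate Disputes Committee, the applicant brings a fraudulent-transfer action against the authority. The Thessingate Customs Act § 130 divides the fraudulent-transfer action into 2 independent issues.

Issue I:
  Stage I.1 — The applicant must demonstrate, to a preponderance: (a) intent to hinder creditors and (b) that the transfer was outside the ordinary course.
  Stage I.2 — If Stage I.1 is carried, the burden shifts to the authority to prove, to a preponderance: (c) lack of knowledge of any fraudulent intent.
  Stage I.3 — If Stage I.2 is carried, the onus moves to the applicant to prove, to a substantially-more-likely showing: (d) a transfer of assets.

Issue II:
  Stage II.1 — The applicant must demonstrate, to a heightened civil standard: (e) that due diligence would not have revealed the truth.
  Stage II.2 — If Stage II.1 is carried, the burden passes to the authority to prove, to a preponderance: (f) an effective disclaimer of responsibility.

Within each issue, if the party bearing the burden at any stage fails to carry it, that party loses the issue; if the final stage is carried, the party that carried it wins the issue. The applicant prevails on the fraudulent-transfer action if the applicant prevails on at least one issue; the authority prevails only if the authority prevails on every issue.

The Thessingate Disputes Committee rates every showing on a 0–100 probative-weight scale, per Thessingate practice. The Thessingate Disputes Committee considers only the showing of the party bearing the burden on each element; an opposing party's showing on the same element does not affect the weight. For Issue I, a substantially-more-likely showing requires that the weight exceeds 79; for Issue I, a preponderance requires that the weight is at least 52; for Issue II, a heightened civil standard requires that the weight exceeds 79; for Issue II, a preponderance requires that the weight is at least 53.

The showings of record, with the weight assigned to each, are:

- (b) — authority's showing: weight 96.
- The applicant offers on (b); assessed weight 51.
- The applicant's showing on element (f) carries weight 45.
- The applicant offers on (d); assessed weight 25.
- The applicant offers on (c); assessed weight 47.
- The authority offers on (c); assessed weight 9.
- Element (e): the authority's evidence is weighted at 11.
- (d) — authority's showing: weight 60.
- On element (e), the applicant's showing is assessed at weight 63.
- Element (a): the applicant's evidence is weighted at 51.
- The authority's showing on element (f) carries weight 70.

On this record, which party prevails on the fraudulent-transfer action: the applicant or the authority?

authority

— Issue I —
At Stage I.1 the applicant must meet a preponderance (weight is at least 52): on (a) the weight is 51, which does not reach 52, so (a) does not meet the standard; on (b) the weight is 51 (the authority's 96 is given no effect), < 52, so (b) does not meet the standard.
  Not every element is met, so the applicant fails to carry Stage I.1.
The authority prevails on this issue.
— Issue II —
At Stage II.1 the applicant must meet a heightened civil standard (weight exceeds 79): on (e) the weight is 63 (the authority's 11 is given no effect), ≤ 79, so (e) does not meet the standard.
  The applicant does not carry Stage II.1.
So the authority prevails on this issue.
Per-issue: Issue I → authority; Issue II → authority. The applicant must prevail on at least one issue; overall, the authority prevails.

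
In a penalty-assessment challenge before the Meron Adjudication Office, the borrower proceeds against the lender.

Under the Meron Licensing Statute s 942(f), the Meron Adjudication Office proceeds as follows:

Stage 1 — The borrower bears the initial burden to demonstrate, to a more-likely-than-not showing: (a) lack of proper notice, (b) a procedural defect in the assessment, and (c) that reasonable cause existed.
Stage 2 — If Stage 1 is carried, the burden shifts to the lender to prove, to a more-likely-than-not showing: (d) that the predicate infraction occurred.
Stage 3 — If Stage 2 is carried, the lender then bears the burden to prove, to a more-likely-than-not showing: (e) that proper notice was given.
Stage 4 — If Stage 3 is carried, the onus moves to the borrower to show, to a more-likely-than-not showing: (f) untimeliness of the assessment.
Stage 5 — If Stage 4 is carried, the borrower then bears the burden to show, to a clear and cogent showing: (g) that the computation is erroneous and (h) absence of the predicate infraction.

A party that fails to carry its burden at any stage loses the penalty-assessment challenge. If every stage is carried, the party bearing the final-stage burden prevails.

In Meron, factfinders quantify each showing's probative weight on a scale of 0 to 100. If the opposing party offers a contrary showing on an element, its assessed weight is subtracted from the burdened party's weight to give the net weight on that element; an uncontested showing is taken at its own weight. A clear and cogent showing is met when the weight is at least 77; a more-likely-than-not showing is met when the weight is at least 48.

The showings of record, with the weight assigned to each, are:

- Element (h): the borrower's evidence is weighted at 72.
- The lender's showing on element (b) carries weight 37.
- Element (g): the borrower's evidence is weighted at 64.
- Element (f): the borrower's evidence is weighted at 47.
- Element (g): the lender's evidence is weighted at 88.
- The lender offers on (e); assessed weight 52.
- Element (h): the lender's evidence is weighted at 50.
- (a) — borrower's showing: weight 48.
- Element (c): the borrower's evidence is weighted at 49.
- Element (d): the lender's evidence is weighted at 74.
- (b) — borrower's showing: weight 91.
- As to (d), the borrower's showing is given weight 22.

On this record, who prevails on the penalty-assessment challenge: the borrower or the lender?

Stage 1 (borrower, a more-likely-than-not showing, weight is at least 48): (a) 48 ≥ 48 — meets; (b) net 91−37=54 ≥ 48 — meets; (c) 49 ≥ 48 — meets.
  Stage 1 carried; the burden shifts to the lender.
Stage 2 (lender, a more-likely-than-not showing, weight is at least 48): (d) net 74−22=52 ≥ 48 — meets.
  All elements met. The lender retains the burden for Stage 3.
Stage 3 (lender, a more-likely-than-not showing, weight is at least 48): (e) 52 ≥ 48 — meets.
  All elements met. The burden passes to the borrower.
Stage 4 (borrower, a more-likely-than-not showing, weight is at least 48): (f) 47 < 48 — fails.
  Stage 4 not carried; the borrower fails its burden.
The lender prevails.

lender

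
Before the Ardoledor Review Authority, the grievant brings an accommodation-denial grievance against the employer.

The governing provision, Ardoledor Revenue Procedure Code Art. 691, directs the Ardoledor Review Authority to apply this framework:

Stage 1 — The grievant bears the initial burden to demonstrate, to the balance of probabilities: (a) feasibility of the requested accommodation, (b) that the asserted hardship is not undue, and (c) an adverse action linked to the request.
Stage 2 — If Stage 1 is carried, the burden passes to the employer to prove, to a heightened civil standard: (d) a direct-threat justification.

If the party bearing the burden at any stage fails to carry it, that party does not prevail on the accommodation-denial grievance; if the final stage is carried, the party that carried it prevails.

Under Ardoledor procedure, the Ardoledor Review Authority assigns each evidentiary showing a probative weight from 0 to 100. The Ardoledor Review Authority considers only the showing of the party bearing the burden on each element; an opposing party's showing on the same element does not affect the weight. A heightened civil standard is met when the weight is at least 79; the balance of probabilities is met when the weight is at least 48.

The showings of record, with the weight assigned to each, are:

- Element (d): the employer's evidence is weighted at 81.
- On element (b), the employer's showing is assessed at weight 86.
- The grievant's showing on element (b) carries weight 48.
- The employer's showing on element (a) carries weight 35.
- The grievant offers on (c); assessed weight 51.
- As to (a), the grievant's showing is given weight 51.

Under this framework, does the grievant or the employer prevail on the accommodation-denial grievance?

employer

Stage 1 — burden on grievant; standard: the balance of probabilities (weight is at least 48).
    (a): 51 (employer's 35 disregarded) ≥ 48 [met]
    (b): 48 (employer's 86 disregarded) ≥ 48 [met]
    (c): 51 ≥ 48 [met]
  Stage 1 is satisfied; the onus moves to the employer.
Stage 2 — burden on employer; standard: a heightened civil standard (weight is at least 79).
    (d): 81 ≥ 79 [met]
  Stage 2 carried; the final stage is satisfied.
Every stage carried; the employer prevails.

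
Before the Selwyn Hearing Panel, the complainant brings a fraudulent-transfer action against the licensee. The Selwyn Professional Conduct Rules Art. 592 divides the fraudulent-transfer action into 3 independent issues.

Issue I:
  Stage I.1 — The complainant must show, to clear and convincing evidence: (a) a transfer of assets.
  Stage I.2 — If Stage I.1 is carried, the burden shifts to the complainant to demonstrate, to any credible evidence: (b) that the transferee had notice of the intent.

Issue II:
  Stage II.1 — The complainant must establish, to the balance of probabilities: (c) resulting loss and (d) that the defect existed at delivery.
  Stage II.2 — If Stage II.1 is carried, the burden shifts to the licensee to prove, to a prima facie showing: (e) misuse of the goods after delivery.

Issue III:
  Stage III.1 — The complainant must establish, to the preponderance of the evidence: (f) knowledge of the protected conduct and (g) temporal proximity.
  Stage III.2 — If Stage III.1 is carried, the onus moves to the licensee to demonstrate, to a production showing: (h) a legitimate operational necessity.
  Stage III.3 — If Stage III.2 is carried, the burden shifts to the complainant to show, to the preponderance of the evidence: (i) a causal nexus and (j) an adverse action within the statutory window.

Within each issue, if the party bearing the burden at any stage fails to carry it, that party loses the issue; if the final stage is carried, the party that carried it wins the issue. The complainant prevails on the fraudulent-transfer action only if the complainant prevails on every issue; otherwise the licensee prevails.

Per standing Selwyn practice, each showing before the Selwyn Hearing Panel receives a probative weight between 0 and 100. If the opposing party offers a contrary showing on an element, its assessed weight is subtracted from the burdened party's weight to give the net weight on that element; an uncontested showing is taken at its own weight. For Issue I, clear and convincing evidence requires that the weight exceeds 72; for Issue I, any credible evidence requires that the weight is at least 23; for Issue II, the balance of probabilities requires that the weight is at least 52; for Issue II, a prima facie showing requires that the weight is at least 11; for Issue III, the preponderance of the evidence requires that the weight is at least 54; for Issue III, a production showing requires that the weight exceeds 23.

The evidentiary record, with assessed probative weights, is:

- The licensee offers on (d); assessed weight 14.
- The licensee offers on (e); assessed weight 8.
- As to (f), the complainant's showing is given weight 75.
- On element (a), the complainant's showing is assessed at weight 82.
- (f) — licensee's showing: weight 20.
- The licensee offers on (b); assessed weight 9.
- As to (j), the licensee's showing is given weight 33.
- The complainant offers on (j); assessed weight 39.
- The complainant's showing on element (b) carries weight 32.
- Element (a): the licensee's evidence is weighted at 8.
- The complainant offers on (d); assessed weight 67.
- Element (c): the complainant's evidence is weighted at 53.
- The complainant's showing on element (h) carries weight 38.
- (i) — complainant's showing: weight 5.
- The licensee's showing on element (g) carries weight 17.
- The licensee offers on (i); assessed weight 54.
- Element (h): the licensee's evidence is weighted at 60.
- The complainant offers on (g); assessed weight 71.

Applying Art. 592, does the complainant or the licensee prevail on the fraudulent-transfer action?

— Issue I —
Stage I.1 (complainant, clear and convincing evidence, weight exceeds 72): (a) net 82−8=74 > 72 — meets.
  Stage I.1 carried; the burden remains with the complainant.
Stage I.2 (complainant, any credible evidence, weight is at least 23): (b) net 32−9=23 ≥ 23 — meets.
  All elements met at the final stage.
Every stage carried; the complainant prevails on this issue.
— Issue II —
Stage II.1 (complainant, the balance of probabilities, weight is at least 52): (c) 53 ≥ 52 — meets; (d) net 67−14=53 ≥ 52 — meets.
  Stage II.1 carried; the burden shifts to the licensee.
Stage II.2 (licensee, a prima facie showing, weight is at least 11): (e) 8 < 11 — fails.
  Stage II.2 not carried; the licensee fails its burden.
So the complainant prevails on this issue.
— Issue III —
At Stage III.1 the complainant must meet the preponderance of the evidence (weight is at least 54): on (f) the weight is 75 less the opposing 20 gives net 55, which does reach 54, so (f) meets the standard; on (g) the weight is 71 less the opposing 17 gives net 54, ≥ 54, so (g) meets the standard.
  All elements met. The burden passes to the licensee.
At Stage III.2 the licensee must meet a production showing (weight exceeds 23): on (h) the weight is 60 less the opposing 38 gives net 22, which does not exceed 23, so (h) does not meet the standard.
  The licensee does not carry Stage III.2.
The analysis ends at Stage III.2; the complainant prevails on this issue.
Per-issue: Issue I → complainant; Issue II → complainant; Issue III → complainant. The complainant must prevail on every issue; overall, the complainant prevails.

complainant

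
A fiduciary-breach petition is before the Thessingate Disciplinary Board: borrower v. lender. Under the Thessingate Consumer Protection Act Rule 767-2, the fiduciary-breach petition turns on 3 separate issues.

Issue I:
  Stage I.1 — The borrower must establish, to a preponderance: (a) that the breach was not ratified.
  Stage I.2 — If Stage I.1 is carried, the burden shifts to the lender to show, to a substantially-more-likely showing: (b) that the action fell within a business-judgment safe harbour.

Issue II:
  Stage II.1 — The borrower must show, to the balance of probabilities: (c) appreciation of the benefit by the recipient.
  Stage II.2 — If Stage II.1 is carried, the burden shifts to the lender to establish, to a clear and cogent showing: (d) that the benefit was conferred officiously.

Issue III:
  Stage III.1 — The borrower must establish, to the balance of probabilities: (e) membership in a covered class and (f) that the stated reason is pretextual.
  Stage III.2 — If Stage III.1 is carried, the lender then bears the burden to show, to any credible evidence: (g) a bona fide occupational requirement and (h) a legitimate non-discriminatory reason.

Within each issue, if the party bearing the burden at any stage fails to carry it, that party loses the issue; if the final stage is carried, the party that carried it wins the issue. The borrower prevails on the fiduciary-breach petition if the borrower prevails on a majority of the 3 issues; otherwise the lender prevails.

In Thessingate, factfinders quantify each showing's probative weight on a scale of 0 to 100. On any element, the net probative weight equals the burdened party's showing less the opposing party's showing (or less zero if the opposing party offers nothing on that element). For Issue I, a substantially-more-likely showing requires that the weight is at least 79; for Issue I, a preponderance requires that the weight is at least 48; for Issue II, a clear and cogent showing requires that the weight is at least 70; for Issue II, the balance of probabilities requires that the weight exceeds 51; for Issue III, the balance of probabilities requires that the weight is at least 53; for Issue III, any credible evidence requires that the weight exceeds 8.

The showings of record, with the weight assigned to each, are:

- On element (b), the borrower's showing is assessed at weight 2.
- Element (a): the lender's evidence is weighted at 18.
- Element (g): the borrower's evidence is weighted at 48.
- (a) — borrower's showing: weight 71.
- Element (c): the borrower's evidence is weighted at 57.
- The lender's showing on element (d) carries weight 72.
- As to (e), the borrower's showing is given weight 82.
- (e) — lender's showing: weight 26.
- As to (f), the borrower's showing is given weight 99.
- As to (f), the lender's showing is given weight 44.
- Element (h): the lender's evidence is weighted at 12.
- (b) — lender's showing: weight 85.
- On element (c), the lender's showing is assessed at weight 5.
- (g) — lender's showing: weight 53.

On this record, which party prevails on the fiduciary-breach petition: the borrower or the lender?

lender

— Issue I —
At Stage I.1 the borrower must meet a preponderance (weight is at least 48): on (a) the weight is 71 less the opposing 18 gives net 53, ≥ 48, so (a) meets the standard.
  All elements met. The burden passes to the lender.
At Stage I.2 the lender must meet a substantially-more-likely showing (weight is at least 79): on (b) the weight is 85 less the opposing 2 gives net 83, which does reach 79, so (b) meets the standard.
  All elements met at the final stage.
With every stage satisfied, the lender prevails on this issue.
— Issue II —
At Stage II.1 the borrower must meet the balance of probabilities (weight exceeds 51): on (c) the weight is 57 less the opposing 5 gives net 52, which does exceed 51, so (c) meets the standard.
  Stage II.1 is satisfied; the onus moves to the lender.
At Stage II.2 the lender must meet a clear and cogent showing (weight is at least 70): on (d) the weight is 72, ≥ 70, so (d) meets the standard.
  The lender carries the last stage.
Every stage carried; the lender prevails on this issue.
— Issue III —
Stage III.1 (borrower, the balance of probabilities, weight is at least 53): (e) net 82−26=56 ≥ 53 — meets; (f) net 99−44=55 ≥ 53 — meets.
  Stage III.1 carried; the burden shifts to the lender.
Stage III.2 (lender, any credible evidence, weight exceeds 8): (g) net 53−48=5 ≤ 8 — fails; (h) 12 > 8 — meets.
  Stage III.2 not carried; the lender fails its burden.
The analysis ends at Stage III.2; the borrower prevails on this issue.
Per-issue: Issue I → lender; Issue II → lender; Issue III → borrower. The borrower must prevail on a majority of issues; overall, the lender prevails.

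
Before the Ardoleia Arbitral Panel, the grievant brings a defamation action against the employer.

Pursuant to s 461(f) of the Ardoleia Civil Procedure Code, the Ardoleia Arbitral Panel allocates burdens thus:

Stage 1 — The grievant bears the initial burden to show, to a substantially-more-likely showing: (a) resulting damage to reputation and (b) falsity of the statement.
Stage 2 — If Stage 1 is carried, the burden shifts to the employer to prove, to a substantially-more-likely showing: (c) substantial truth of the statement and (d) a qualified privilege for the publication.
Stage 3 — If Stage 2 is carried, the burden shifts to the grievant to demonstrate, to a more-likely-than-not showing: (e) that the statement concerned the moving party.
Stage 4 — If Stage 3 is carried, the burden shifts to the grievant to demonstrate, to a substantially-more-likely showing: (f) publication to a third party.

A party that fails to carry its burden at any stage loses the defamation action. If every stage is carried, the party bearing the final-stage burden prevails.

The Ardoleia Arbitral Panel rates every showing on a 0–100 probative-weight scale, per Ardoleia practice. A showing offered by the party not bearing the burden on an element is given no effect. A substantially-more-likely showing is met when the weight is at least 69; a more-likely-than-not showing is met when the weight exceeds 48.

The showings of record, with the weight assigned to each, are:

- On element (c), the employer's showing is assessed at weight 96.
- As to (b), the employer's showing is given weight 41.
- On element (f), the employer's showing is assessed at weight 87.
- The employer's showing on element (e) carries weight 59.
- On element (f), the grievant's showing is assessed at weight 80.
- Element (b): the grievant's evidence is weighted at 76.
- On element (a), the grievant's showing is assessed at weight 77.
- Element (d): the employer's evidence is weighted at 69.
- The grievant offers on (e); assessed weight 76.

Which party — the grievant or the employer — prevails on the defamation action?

At Stage 1 the grievant must meet a substantially-more-likely showing (weight is at least 69): on (a) the weight is 77, ≥ 69, so (a) meets the standard; on (b) the weight is 76 (the employer's 41 is given no effect), which does reach 69, so (b) meets the standard.
  Stage 1 carried; the burden shifts to the employer.
At Stage 2 the employer must meet a substantially-more-likely showing (weight is at least 69): on (c) the weight is 96, ≥ 69, so (c) meets the standard; on (d) the weight is 69, which does reach 69, so (d) meets the standard.
  Stage 2 is satisfied; the onus moves to the grievant.
At Stage 3 the grievant must meet a more-likely-than-not showing (weight exceeds 48): on (e) the weight is 76 (the employer's 59 is given no effect), which does exceed 48, so (e) meets the standard.
  Stage 3 is satisfied; the grievant continues to bear the burden.
At Stage 4 the grievant must meet a substantially-more-likely showing (weight is at least 69): on (f) the weight is 80 (the employer's 87 is given no effect), which does reach 69, so (f) meets the standard.
  All elements met at the final stage.
Every stage carried; the grievant prevails.

grievant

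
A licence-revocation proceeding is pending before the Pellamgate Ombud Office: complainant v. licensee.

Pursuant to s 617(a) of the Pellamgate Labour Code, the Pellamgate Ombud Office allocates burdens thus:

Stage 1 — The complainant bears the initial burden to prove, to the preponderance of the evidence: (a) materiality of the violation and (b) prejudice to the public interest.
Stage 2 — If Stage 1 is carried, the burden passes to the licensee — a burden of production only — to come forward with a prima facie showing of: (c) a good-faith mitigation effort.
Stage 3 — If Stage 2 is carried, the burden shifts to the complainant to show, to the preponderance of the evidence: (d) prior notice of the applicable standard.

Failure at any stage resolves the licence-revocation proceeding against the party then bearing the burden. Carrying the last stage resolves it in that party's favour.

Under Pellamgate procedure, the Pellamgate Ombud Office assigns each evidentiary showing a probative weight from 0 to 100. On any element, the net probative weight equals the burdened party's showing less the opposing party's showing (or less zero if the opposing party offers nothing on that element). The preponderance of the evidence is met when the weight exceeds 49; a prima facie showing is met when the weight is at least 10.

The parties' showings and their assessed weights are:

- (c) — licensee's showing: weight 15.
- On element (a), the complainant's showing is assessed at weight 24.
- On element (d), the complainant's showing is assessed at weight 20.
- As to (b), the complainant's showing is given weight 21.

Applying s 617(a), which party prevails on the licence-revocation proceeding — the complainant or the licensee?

Stage 1 (complainant, the preponderance of the evidence, weight exceeds 49): (a) 24 ≤ 49 — fails; (b) 21 ≤ 49 — fails.
  The complainant does not carry Stage 1.
So the licensee prevails.

licensee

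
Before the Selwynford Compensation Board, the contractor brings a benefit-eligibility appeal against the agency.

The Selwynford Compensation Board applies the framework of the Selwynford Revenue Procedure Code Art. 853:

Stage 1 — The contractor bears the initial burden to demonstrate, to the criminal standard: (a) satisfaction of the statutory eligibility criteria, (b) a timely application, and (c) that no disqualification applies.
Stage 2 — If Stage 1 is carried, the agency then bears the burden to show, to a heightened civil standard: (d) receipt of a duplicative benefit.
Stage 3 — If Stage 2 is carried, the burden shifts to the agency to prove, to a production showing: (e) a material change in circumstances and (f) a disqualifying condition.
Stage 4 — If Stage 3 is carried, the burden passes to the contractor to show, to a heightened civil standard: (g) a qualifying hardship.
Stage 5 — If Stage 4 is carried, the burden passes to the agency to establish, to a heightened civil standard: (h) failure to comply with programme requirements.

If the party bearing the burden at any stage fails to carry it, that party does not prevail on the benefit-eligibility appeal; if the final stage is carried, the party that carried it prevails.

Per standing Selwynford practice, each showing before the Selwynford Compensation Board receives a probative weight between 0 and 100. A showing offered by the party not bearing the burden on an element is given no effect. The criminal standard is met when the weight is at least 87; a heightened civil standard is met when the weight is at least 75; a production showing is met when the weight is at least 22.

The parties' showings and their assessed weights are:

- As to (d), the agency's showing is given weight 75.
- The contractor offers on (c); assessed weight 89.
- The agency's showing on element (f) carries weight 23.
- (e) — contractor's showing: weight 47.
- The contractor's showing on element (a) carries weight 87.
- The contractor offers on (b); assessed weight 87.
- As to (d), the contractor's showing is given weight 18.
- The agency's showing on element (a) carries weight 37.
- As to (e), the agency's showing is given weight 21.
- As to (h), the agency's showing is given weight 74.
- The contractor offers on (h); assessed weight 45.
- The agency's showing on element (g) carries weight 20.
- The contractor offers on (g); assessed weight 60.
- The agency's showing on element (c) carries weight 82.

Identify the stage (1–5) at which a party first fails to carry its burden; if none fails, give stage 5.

stage 3

Stage 1 — burden on contractor; standard: the criminal standard (weight is at least 87).
    (a): 87 (agency's 37 disregarded) ≥ 87 [met]
    (b): 87 ≥ 87 [met]
    (c): 89 (agency's 82 disregarded) ≥ 87 [met]
  All elements met. The burden passes to the agency.
Stage 2 — burden on agency; standard: a heightened civil standard (weight is at least 75).
    (d): 75 (contractor's 18 disregarded) ≥ 75 [met]
  All elements met. The agency retains the burden for Stage 3.
Stage 3 — burden on agency; standard: a production showing (weight is at least 22).
    (e): 21 (contractor's 47 disregarded) < 22 [not met]
    (f): 23 ≥ 22 [met]
  Stage 3 not carried; the agency fails its burden.
The analysis ends at Stage 3; the contractor prevails.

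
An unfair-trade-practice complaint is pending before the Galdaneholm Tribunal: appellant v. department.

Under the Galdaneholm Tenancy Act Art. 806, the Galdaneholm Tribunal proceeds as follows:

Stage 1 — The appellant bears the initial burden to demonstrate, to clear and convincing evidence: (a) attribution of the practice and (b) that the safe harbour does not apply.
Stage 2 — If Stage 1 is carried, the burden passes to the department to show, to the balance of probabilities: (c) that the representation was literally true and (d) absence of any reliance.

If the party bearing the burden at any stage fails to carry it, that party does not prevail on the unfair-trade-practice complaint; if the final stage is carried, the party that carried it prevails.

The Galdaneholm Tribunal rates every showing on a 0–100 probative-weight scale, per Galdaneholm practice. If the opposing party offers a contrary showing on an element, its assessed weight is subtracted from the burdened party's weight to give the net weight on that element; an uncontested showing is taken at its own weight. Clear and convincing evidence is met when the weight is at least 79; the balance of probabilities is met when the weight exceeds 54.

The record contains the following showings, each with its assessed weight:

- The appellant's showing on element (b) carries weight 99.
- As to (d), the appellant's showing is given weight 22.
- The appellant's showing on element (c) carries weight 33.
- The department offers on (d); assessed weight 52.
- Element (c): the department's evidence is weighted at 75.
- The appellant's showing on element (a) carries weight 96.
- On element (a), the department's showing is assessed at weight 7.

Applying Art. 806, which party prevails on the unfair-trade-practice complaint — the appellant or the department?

appellant

Stage 1 — burden on appellant; standard: clear and convincing evidence (weight is at least 79).
    (a): 96 − 7 = 89 ≥ 79 [met]
    (b): 99 ≥ 79 [met]
  All elements met. The burden passes to the department.
Stage 2 — burden on department; standard: the balance of probabilities (weight exceeds 54).
    (c): 75 − 33 = 42 ≤ 54 [not met]
    (d): 52 − 22 = 30 ≤ 54 [not met]
  Not every element is met, so the department fails to carry Stage 2.
The appellant prevails.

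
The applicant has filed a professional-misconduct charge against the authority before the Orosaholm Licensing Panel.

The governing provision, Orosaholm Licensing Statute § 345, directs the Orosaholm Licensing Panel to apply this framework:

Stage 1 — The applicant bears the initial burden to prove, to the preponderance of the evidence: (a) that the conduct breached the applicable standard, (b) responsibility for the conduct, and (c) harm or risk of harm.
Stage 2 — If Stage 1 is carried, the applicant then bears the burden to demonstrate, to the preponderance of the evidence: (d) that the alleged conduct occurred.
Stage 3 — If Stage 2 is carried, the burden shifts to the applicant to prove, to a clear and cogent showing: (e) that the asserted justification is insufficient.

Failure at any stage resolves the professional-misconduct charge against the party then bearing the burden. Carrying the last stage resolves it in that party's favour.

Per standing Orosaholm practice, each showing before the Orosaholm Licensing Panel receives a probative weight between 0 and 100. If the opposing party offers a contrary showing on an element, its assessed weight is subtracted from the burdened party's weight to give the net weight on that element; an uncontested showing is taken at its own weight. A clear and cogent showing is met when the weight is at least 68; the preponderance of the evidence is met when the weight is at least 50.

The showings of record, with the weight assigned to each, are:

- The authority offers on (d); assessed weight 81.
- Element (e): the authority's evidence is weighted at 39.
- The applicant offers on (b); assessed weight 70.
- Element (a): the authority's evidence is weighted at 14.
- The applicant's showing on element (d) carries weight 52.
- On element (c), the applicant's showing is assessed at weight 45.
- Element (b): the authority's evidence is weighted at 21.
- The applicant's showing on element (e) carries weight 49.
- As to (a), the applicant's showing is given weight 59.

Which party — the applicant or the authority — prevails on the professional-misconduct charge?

At Stage 1 the applicant must meet the preponderance of the evidence (weight is at least 50): on (a) the weight is 59 less the opposing 14 gives net 45, which does not reach 50, so (a) does not meet the standard; on (b) the weight is 70 less the opposing 21 gives net 49, < 50, so (b) does not meet the standard; on (c) the weight is 45, < 50, so (c) does not meet the standard.
  Not every element is met, so the applicant fails to carry Stage 1.
So the authority prevails.

authority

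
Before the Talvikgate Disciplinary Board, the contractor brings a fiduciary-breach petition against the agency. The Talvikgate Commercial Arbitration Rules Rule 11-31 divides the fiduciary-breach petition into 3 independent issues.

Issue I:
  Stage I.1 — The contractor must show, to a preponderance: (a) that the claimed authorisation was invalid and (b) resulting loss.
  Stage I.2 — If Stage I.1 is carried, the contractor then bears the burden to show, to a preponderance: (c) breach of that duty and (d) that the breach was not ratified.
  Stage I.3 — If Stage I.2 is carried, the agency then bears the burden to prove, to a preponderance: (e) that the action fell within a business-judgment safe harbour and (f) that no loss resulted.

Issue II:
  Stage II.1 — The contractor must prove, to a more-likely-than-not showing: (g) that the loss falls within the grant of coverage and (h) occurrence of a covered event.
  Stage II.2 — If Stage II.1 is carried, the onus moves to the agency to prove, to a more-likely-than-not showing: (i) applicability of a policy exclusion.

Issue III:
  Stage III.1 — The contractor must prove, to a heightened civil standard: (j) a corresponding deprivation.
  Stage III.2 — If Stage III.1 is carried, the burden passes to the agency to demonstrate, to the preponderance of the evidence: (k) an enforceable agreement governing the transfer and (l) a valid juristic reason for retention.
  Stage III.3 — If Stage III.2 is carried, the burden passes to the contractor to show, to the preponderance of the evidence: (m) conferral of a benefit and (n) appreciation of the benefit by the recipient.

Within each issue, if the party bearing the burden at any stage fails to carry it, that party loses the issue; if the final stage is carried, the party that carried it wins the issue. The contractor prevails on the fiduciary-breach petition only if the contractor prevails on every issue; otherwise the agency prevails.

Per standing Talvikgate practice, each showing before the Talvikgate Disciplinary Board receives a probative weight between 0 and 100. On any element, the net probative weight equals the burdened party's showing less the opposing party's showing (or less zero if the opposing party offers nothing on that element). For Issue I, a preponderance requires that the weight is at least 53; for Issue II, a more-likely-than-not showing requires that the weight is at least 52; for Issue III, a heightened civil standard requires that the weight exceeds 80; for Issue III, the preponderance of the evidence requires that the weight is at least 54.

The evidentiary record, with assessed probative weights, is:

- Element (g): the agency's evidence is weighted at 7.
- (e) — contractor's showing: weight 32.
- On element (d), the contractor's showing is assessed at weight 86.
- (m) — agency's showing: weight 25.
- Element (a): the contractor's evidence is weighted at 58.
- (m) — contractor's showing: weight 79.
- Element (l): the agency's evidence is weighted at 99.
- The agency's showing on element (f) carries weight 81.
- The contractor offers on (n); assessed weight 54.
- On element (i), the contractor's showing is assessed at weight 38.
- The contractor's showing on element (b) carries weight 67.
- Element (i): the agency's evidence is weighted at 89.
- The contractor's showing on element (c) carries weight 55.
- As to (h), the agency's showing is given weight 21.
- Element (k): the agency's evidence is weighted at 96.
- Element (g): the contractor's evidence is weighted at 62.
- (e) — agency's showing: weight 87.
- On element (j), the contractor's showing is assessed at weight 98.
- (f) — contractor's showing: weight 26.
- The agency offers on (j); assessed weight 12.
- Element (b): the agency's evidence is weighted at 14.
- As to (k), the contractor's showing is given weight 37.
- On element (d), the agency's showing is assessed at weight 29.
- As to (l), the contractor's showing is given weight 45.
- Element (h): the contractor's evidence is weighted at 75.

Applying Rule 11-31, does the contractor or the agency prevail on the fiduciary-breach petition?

agency

— Issue I —
At Stage I.1 the contractor must meet a preponderance (weight is at least 53): on (a) the weight is 58, ≥ 53, so (a) meets the standard; on (b) the weight is 67 less the opposing 14 gives net 53, which does reach 53, so (b) meets the standard.
  Stage I.1 is satisfied; the contractor continues to bear the burden.
At Stage I.2 the contractor must meet a preponderance (weight is at least 53): on (c) the weight is 55, which does reach 53, so (c) meets the standard; on (d) the weight is 86 less the opposing 29 gives net 57, ≥ 53, so (d) meets the standard.
  Stage I.2 carried; the burden shifts to the agency.
At Stage I.3 the agency must meet a preponderance (weight is at least 53): on (e) the weight is 87 less the opposing 32 gives net 55, which does reach 53, so (e) meets the standard; on (f) the weight is 81 less the opposing 26 gives net 55, which does reach 53, so (f) meets the standard.
  All elements met at the final stage.
Every stage carried; the agency prevails on this issue.
— Issue II —
Stage II.1 (contractor, a more-likely-than-not showing, weight is at least 52): (g) net 62−7=55 ≥ 52 — meets; (h) net 75−21=54 ≥ 52 — meets.
  The contractor carries Stage II.1; the agency now bears the burden.
Stage II.2 (agency, a more-likely-than-not showing, weight is at least 52): (i) net 89−38=51 < 52 — fails.
  Stage II.2 not carried; the agency fails its burden.
The contractor prevails on this issue.
— Issue III —
Stage III.1 (contractor, a heightened civil standard, weight exceeds 80): (j) net 98−12=86 > 80 — meets.
  Stage III.1 carried; the burden shifts to the agency.
Stage III.2 (agency, the preponderance of the evidence, weight is at least 54): (k) net 96−37=59 ≥ 54 — meets; (l) net 99−45=54 ≥ 54 — meets.
  All elements met. The burden passes to the contractor.
Stage III.3 (contractor, the preponderance of the evidence, weight is at least 54): (m) net 79−25=54 ≥ 54 — meets; (n) 54 ≥ 54 — meets.
  The contractor carries the last stage.
All stages carried — the contractor prevails on this issue.
Per-issue: Issue I → agency; Issue II → contractor; Issue III → contractor. The contractor must prevail on every issue; overall, the agency prevails.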